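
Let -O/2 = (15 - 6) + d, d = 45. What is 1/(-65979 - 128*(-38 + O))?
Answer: -1/47291 ≈ -2.1146e-5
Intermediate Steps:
O = -108 (O = -2*((15 - 6) + 45) = -2*(9 + 45) = -2*54 = -108)
1/(-65979 - 128*(-38 + O)) = 1/(-65979 - 128*(-38 - 108)) = 1/(-65979 - 128*(-146)) = 1/(-65979 + 18688) = 1/(-47291) = -1/47291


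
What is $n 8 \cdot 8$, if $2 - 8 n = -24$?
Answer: $208$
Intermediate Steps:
$n = \frac{13}{4}$ ($n = \frac{1}{4} - -3 = \frac{1}{4} + 3 = \frac{13}{4} \approx 3.25$)
$n 8 \cdot 8 = \frac{13}{4} \cdot 8 \cdot 8 = 26 \cdot 8 = 208$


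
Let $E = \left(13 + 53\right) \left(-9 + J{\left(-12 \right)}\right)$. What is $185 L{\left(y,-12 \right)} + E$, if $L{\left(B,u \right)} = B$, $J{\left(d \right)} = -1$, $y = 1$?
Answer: $-475$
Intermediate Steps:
$E = -660$ ($E = \left(13 + 53\right) \left(-9 - 1\right) = 66 \left(-10\right) = -660$)
$185 L{\left(y,-12 \right)} + E = 185 \cdot 1 - 660 = 185 - 660 = -475$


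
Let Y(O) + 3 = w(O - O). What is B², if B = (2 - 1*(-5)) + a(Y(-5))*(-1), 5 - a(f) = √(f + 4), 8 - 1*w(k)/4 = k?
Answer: (2 + √33)² ≈ 59.978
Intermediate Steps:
w(k) = 32 - 4*k
Y(O) = 29 (Y(O) = -3 + (32 - 4*(O - O)) = -3 + (32 - 4*0) = -3 + (32 + 0) = -3 + 32 = 29)
a(f) = 5 - √(4 + f) (a(f) = 5 - √(f + 4) = 5 - √(4 + f))
B = 2 + √33 (B = (2 - 1*(-5)) + (5 - √(4 + 29))*(-1) = (2 + 5) + (5 - √33)*(-1) = 7 + (-5 + √33) = 2 + √33 ≈ 7.7446)
B² = (2 + √33)²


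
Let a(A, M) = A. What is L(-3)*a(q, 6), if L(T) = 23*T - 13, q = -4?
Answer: 328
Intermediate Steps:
L(T) = -13 + 23*T
L(-3)*a(q, 6) = (-13 + 23*(-3))*(-4) = (-13 - 69)*(-4) = -82*(-4) = 328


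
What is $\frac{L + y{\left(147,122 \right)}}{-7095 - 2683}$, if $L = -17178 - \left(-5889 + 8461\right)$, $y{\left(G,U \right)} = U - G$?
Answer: $\frac{19775}{9778} \approx 2.0224$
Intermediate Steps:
$L = -19750$ ($L = -17178 - 2572 = -19750$)
$\frac{L + y{\left(147,122 \right)}}{-7095 - 2683} = \frac{-19750 + \left(122 - 147\right)}{-7095 - 2683} = \frac{-19750 + \left(122 - 147\right)}{-9778} = \left(-19750 - 25\right) \left(- \frac{1}{9778}\right) = \left(-19775\right) \left(- \frac{1}{9778}\right) = \frac{19775}{9778}$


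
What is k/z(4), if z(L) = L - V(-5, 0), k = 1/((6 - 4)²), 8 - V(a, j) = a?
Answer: -1/36 ≈ -0.027778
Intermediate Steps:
V(a, j) = 8 - a
k = ¼ (k = 1/(2²) = 1/4 = ¼ ≈ 0.25000)
z(L) = -13 + L (z(L) = L - (8 - 1*(-5)) = L - (8 + 5) = L - 1*13 = L - 13 = -13 + L)
k/z(4) = 1/(4*(-13 + 4)) = (¼)/(-9) = (¼)*(-⅑) = -1/36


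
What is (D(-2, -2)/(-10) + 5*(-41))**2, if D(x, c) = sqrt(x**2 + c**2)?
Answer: (1025 + sqrt(2))**2/25 ≈ 42141.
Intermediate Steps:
D(x, c) = sqrt(c**2 + x**2)
(D(-2, -2)/(-10) + 5*(-41))**2 = (sqrt((-2)**2 + (-2)**2)/(-10) + 5*(-41))**2 = (sqrt(4 + 4)*(-1/10) - 205)**2 = (sqrt(8)*(-1/10) - 205)**2 = ((2*sqrt(2))*(-1/10) - 205)**2 = (-sqrt(2)/5 - 205)**2 = (-205 - sqrt(2)/5)**2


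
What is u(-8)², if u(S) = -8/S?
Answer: 1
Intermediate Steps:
u(-8)² = (-8/(-8))² = (-8*(-⅛))² = 1² = 1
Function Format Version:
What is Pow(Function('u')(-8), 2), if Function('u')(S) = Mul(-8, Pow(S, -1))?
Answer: 1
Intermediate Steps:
Pow(Function('u')(-8), 2) = Pow(Mul(-8, Pow(-8, -1)), 2) = Pow(Mul(-8, Rational(-1, 8)), 2) = Pow(1, 2) = 1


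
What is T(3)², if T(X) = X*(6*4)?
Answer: 5184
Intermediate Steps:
T(X) = 24*X (T(X) = X*24 = 24*X)
T(3)² = (24*3)² = 72² = 5184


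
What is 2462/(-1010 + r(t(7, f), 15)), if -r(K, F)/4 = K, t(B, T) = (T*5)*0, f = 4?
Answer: -1231/505 ≈ -2.4376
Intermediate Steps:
t(B, T) = 0 (t(B, T) = (5*T)*0 = 0)
r(K, F) = -4*K
2462/(-1010 + r(t(7, f), 15)) = 2462/(-1010 - 4*0) = 2462/(-1010 + 0) = 2462/(-1010) = 2462*(-1/1010) = -1231/505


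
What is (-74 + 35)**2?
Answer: 1521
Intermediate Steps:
(-74 + 35)**2 = (-39)**2 = 1521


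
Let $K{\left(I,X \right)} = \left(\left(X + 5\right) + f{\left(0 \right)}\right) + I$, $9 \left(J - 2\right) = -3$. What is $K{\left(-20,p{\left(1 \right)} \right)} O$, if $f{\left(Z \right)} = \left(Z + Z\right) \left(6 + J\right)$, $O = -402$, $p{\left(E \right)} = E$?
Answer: $5628$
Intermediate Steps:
$J = \frac{5}{3}$ ($J = 2 + \frac{1}{9} \left(-3\right) = 2 - \frac{1}{3} = \frac{5}{3} \approx 1.6667$)
$f{\left(Z \right)} = \frac{46 Z}{3}$ ($f{\left(Z \right)} = \left(Z + Z\right) \left(6 + \frac{5}{3}\right) = 2 Z \frac{23}{3} = \frac{46 Z}{3}$)
$K{\left(I,X \right)} = 5 + I + X$ ($K{\left(I,X \right)} = \left(\left(X + 5\right) + \frac{46}{3} \cdot 0\right) + I = \left(\left(5 + X\right) + 0\right) + I = \left(5 + X\right) + I = 5 + I + X$)
$K{\left(-20,p{\left(1 \right)} \right)} O = \left(5 - 20 + 1\right) \left(-402\right) = \left(-14\right) \left(-402\right) = 5628$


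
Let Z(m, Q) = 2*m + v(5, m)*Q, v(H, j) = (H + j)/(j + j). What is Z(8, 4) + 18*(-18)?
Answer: -1219/4 ≈ -304.75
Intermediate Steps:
v(H, j) = (H + j)/(2*j) (v(H, j) = (H + j)/((2*j)) = (H + j)*(1/(2*j)) = (H + j)/(2*j))
Z(m, Q) = 2*m + Q*(5 + m)/(2*m) (Z(m, Q) = 2*m + ((5 + m)/(2*m))*Q = 2*m + Q*(5 + m)/(2*m))
Z(8, 4) + 18*(-18) = (½)*(4*8² + 4*(5 + 8))/8 + 18*(-18) = (½)*(⅛)*(4*64 + 4*13) - 324 = (½)*(⅛)*(256 + 52) - 324 = (½)*(⅛)*308 - 324 = 77/4 - 324 = -1219/4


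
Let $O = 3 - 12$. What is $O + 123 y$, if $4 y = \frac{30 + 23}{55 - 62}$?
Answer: $- \frac{6771}{28} \approx -241.82$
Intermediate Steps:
$O = -9$ ($O = 3 - 12 = -9$)
$y = - \frac{53}{28}$ ($y = \frac{\left(30 + 23\right) \frac{1}{55 - 62}}{4} = \frac{53 \frac{1}{-7}}{4} = \frac{53 \left(- \frac{1}{7}\right)}{4} = \frac{1}{4} \left(- \frac{53}{7}\right) = - \frac{53}{28} \approx -1.8929$)
$O + 123 y = -9 + 123 \left(- \frac{53}{28}\right) = -9 - \frac{6519}{28} = - \frac{6771}{28}$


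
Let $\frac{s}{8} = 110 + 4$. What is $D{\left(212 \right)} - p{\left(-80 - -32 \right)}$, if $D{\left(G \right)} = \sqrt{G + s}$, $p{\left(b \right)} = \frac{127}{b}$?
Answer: $\frac{127}{48} + 2 \sqrt{281} \approx 36.172$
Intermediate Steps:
$s = 912$ ($s = 8 \left(110 + 4\right) = 8 \cdot 114 = 912$)
$D{\left(G \right)} = \sqrt{912 + G}$ ($D{\left(G \right)} = \sqrt{G + 912} = \sqrt{912 + G}$)
$D{\left(212 \right)} - p{\left(-80 - -32 \right)} = \sqrt{912 + 212} - \frac{127}{-80 - -32} = \sqrt{1124} - \frac{127}{-80 + 32} = 2 \sqrt{281} - \frac{127}{-48} = 2 \sqrt{281} - 127 \left(- \frac{1}{48}\right) = 2 \sqrt{281} - - \frac{127}{48} = 2 \sqrt{281} + \frac{127}{48} = \frac{127}{48} + 2 \sqrt{281}$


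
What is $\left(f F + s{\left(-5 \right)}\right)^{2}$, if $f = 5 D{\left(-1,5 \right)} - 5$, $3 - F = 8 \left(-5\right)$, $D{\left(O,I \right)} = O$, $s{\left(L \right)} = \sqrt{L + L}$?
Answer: $\left(430 - i \sqrt{10}\right)^{2} \approx 1.8489 \cdot 10^{5} - 2720.0 i$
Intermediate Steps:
$s{\left(L \right)} = \sqrt{2} \sqrt{L}$ ($s{\left(L \right)} = \sqrt{2 L} = \sqrt{2} \sqrt{L}$)
$F = 43$ ($F = 3 - 8 \left(-5\right) = 3 - -40 = 3 + 40 = 43$)
$f = -10$ ($f = 5 \left(-1\right) - 5 = -5 - 5 = -10$)
$\left(f F + s{\left(-5 \right)}\right)^{2} = \left(\left(-10\right) 43 + \sqrt{2} \sqrt{-5}\right)^{2} = \left(-430 + \sqrt{2} i \sqrt{5}\right)^{2} = \left(-430 + i \sqrt{10}\right)^{2}$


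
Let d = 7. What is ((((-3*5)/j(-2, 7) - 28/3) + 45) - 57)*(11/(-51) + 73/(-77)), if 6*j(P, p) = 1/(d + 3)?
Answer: 12631480/11781 ≈ 1072.2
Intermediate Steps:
j(P, p) = 1/60 (j(P, p) = 1/(6*(7 + 3)) = (1/6)/10 = (1/6)*(1/10) = 1/60)
((((-3*5)/j(-2, 7) - 28/3) + 45) - 57)*(11/(-51) + 73/(-77)) = ((((-3*5)/(1/60) - 28/3) + 45) - 57)*(11/(-51) + 73/(-77)) = (((-15*60 - 28*1/3) + 45) - 57)*(11*(-1/51) + 73*(-1/77)) = (((-900 - 28/3) + 45) - 57)*(-11/51 - 73/77) = ((-2728/3 + 45) - 57)*(-4570/3927) = (-2593/3 - 57)*(-4570/3927) = -2764/3*(-4570/3927) = 12631480/11781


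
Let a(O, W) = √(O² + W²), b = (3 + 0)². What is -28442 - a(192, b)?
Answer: -28442 - 3*√4105 ≈ -28634.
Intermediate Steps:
b = 9 (b = 3² = 9)
-28442 - a(192, b) = -28442 - √(192² + 9²) = -28442 - √(36864 + 81) = -28442 - √36945 = -28442 - 3*√4105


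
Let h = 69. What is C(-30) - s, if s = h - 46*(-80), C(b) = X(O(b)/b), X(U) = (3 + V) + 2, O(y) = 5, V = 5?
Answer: -3739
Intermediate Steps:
X(U) = 10 (X(U) = (3 + 5) + 2 = 8 + 2 = 10)
C(b) = 10
s = 3749 (s = 69 - 46*(-80) = 69 + 3680 = 3749)
C(-30) - s = 10 - 1*3749 = 10 - 3749 = -3739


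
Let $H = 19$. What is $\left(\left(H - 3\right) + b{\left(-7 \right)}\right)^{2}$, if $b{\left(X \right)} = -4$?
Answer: $144$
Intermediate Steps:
$\left(\left(H - 3\right) + b{\left(-7 \right)}\right)^{2} = \left(\left(19 - 3\right) - 4\right)^{2} = \left(16 - 4\right)^{2} = 12^{2} = 144$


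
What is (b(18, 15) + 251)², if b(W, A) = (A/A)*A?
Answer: 70756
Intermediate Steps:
b(W, A) = A (b(W, A) = 1*A = A)
(b(18, 15) + 251)² = (15 + 251)² = 266² = 70756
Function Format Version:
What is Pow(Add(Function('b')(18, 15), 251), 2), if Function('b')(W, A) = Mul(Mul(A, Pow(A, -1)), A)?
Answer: 70756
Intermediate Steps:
Function('b')(W, A) = A (Function('b')(W, A) = Mul(1, A) = A)
Pow(Add(Function('b')(18, 15), 251), 2) = Pow(Add(15, 251), 2) = Pow(266, 2) = 70756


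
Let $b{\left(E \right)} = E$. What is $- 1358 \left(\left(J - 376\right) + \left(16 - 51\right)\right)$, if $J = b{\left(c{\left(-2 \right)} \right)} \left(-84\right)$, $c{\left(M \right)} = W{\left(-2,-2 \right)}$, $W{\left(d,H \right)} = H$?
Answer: $329994$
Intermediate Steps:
$c{\left(M \right)} = -2$
$J = 168$ ($J = \left(-2\right) \left(-84\right) = 168$)
$- 1358 \left(\left(J - 376\right) + \left(16 - 51\right)\right) = - 1358 \left(\left(168 - 376\right) + \left(16 - 51\right)\right) = - 1358 \left(-208 - 35\right) = \left(-1358\right) \left(-243\right) = 329994$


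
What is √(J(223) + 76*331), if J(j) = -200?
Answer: 2*√6239 ≈ 157.97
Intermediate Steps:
√(J(223) + 76*331) = √(-200 + 76*331) = √(-200 + 25156) = √24956 = 2*√6239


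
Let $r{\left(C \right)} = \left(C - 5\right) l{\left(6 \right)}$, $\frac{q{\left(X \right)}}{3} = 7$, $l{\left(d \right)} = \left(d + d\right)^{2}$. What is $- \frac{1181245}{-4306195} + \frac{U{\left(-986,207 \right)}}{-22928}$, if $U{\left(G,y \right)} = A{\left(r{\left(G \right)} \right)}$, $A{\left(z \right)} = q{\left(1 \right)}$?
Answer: $\frac{5398631053}{19746487792} \approx 0.2734$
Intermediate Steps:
$l{\left(d \right)} = 4 d^{2}$ ($l{\left(d \right)} = \left(2 d\right)^{2} = 4 d^{2}$)
$q{\left(X \right)} = 21$ ($q{\left(X \right)} = 3 \cdot 7 = 21$)
$r{\left(C \right)} = -720 + 144 C$ ($r{\left(C \right)} = \left(C - 5\right) 4 \cdot 6^{2} = \left(-5 + C\right) 4 \cdot 36 = \left(-5 + C\right) 144 = -720 + 144 C$)
$A{\left(z \right)} = 21$
$U{\left(G,y \right)} = 21$
$- \frac{1181245}{-4306195} + \frac{U{\left(-986,207 \right)}}{-22928} = - \frac{1181245}{-4306195} + \frac{21}{-22928} = \left(-1181245\right) \left(- \frac{1}{4306195}\right) + 21 \left(- \frac{1}{22928}\right) = \frac{236249}{861239} - \frac{21}{22928} = \frac{5398631053}{19746487792}$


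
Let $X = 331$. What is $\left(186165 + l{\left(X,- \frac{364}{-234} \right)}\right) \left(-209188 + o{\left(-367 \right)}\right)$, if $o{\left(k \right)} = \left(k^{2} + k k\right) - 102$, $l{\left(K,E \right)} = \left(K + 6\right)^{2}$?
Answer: $18010416592$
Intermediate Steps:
$l{\left(K,E \right)} = \left(6 + K\right)^{2}$
$o{\left(k \right)} = -102 + 2 k^{2}$ ($o{\left(k \right)} = \left(k^{2} + k^{2}\right) - 102 = 2 k^{2} - 102 = -102 + 2 k^{2}$)
$\left(186165 + l{\left(X,- \frac{364}{-234} \right)}\right) \left(-209188 + o{\left(-367 \right)}\right) = \left(186165 + \left(6 + 331\right)^{2}\right) \left(-209188 - \left(102 - 2 \left(-367\right)^{2}\right)\right) = \left(186165 + 337^{2}\right) \left(-209188 + \left(-102 + 2 \cdot 134689\right)\right) = \left(186165 + 113569\right) \left(-209188 + \left(-102 + 269378\right)\right) = 299734 \left(-209188 + 269276\right) = 299734 \cdot 60088 = 18010416592$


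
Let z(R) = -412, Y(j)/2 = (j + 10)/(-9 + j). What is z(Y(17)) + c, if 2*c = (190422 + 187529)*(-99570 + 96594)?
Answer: -562391500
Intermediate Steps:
Y(j) = 2*(10 + j)/(-9 + j) (Y(j) = 2*((j + 10)/(-9 + j)) = 2*((10 + j)/(-9 + j)) = 2*(10 + j)/(-9 + j))
c = -562391088 (c = ((190422 + 187529)*(-99570 + 96594))/2 = (377951*(-2976))/2 = (1/2)*(-1124782176) = -562391088)
z(Y(17)) + c = -412 - 562391088 = -562391500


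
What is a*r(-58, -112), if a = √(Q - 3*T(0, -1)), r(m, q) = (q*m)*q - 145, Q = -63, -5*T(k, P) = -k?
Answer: -2183091*I*√7 ≈ -5.7759e+6*I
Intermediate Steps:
T(k, P) = k/5 (T(k, P) = -(-1)*k/5 = k/5)
r(m, q) = -145 + m*q² (r(m, q) = (m*q)*q - 145 = m*q² - 145 = -145 + m*q²)
a = 3*I*√7 (a = √(-63 - 3*0/5) = √(-63 - 3*0) = √(-63 + 0) = √(-63) = 3*I*√7 ≈ 7.9373*I)
a*r(-58, -112) = (3*I*√7)*(-145 - 58*(-112)²) = (3*I*√7)*(-145 - 58*12544) = (3*I*√7)*(-145 - 727552) = (3*I*√7)*(-727697) = -2183091*I*√7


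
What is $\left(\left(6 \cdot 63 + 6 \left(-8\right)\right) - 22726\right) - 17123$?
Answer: $-39519$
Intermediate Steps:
$\left(\left(6 \cdot 63 + 6 \left(-8\right)\right) - 22726\right) - 17123 = \left(\left(378 - 48\right) - 22726\right) - 17123 = \left(330 - 22726\right) - 17123 = -22396 - 17123 = -39519$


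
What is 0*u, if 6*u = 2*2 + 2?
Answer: 0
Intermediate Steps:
u = 1 (u = (2*2 + 2)/6 = (4 + 2)/6 = (1/6)*6 = 1)
0*u = 0*1 = 0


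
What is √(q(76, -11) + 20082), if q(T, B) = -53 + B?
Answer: √20018 ≈ 141.48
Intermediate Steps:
√(q(76, -11) + 20082) = √((-53 - 11) + 20082) = √(-64 + 20082) = √20018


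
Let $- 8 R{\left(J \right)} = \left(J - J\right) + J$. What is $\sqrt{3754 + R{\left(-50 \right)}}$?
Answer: $\frac{13 \sqrt{89}}{2} \approx 61.321$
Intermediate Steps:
$R{\left(J \right)} = - \frac{J}{8}$ ($R{\left(J \right)} = - \frac{\left(J - J\right) + J}{8} = - \frac{0 + J}{8} = - \frac{J}{8}$)
$\sqrt{3754 + R{\left(-50 \right)}} = \sqrt{3754 - - \frac{25}{4}} = \sqrt{3754 + \frac{25}{4}} = \sqrt{\frac{15041}{4}} = \frac{13 \sqrt{89}}{2}$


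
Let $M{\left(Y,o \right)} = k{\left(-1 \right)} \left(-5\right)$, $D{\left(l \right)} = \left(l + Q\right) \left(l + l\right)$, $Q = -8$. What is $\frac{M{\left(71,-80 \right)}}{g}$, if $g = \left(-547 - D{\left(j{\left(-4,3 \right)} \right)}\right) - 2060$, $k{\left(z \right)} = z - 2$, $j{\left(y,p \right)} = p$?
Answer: $- \frac{5}{859} \approx -0.0058207$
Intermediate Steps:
$D{\left(l \right)} = 2 l \left(-8 + l\right)$ ($D{\left(l \right)} = \left(l - 8\right) \left(l + l\right) = \left(-8 + l\right) 2 l = 2 l \left(-8 + l\right)$)
$k{\left(z \right)} = -2 + z$ ($k{\left(z \right)} = z - 2 = -2 + z$)
$g = -2577$ ($g = \left(-547 - 2 \cdot 3 \left(-8 + 3\right)\right) - 2060 = \left(-547 - 2 \cdot 3 \left(-5\right)\right) - 2060 = \left(-547 - -30\right) - 2060 = \left(-547 + 30\right) - 2060 = -517 - 2060 = -2577$)
$M{\left(Y,o \right)} = 15$ ($M{\left(Y,o \right)} = \left(-2 - 1\right) \left(-5\right) = \left(-3\right) \left(-5\right) = 15$)
$\frac{M{\left(71,-80 \right)}}{g} = \frac{15}{-2577} = 15 \left(- \frac{1}{2577}\right) = - \frac{5}{859}$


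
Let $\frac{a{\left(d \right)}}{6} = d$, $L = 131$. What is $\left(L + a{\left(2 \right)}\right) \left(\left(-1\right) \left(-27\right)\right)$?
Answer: $3861$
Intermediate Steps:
$a{\left(d \right)} = 6 d$
$\left(L + a{\left(2 \right)}\right) \left(\left(-1\right) \left(-27\right)\right) = \left(131 + 6 \cdot 2\right) \left(\left(-1\right) \left(-27\right)\right) = \left(131 + 12\right) 27 = 143 \cdot 27 = 3861$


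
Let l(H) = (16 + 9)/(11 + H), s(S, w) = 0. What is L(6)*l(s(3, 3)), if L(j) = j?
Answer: 150/11 ≈ 13.636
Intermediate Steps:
l(H) = 25/(11 + H)
L(6)*l(s(3, 3)) = 6*(25/(11 + 0)) = 6*(25/11) = 150/11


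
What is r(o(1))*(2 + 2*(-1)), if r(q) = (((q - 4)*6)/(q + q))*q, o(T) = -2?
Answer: 0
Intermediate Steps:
r(q) = -12 + 3*q (r(q) = (((-4 + q)*6)/((2*q)))*q = ((1/(2*q))*(-24 + 6*q))*q = ((-24 + 6*q)/(2*q))*q = -12 + 3*q)
r(o(1))*(2 + 2*(-1)) = (-12 + 3*(-2))*(2 + 2*(-1)) = (-12 - 6)*(2 - 2) = -18*0 = 0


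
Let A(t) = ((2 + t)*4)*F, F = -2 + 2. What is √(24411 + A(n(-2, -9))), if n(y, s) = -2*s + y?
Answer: √24411 ≈ 156.24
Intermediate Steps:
n(y, s) = y - 2*s
F = 0
A(t) = 0 (A(t) = ((2 + t)*4)*0 = (8 + 4*t)*0 = 0)
√(24411 + A(n(-2, -9))) = √(24411 + 0) = √24411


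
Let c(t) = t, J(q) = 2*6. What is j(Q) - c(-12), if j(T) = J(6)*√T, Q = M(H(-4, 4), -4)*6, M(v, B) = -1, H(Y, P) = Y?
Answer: 12 + 12*I*√6 ≈ 12.0 + 29.394*I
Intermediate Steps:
J(q) = 12
Q = -6 (Q = -1*6 = -6)
j(T) = 12*√T
j(Q) - c(-12) = 12*√(-6) - 1*(-12) = 12*(I*√6) + 12 = 12*I*√6 + 12 = 12 + 12*I*√6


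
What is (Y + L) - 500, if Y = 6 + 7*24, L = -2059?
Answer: -2385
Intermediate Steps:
Y = 174 (Y = 6 + 168 = 174)
(Y + L) - 500 = (174 - 2059) - 500 = -1885 - 500 = -2385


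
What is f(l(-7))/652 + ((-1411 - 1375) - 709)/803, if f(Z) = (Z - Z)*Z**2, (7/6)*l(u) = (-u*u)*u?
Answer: -3495/803 ≈ -4.3524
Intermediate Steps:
l(u) = -6*u**3/7 (l(u) = 6*((-u*u)*u)/7 = 6*((-u**2)*u)/7 = 6*(-u**3)/7 = -6*u**3/7)
f(Z) = 0 (f(Z) = 0*Z**2 = 0)
f(l(-7))/652 + ((-1411 - 1375) - 709)/803 = 0/652 + ((-1411 - 1375) - 709)/803 = 0*(1/652) + (-2786 - 709)*(1/803) = 0 - 3495*1/803 = 0 - 3495/803 = -3495/803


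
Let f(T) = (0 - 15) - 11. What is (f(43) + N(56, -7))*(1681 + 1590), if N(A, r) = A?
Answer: 98130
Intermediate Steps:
f(T) = -26 (f(T) = -15 - 11 = -26)
(f(43) + N(56, -7))*(1681 + 1590) = (-26 + 56)*(1681 + 1590) = 30*3271 = 98130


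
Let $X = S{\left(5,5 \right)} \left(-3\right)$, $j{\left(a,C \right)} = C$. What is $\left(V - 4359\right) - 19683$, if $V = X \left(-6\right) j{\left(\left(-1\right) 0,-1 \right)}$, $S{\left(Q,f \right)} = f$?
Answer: $-24132$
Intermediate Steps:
$X = -15$ ($X = 5 \left(-3\right) = -15$)
$V = -90$ ($V = \left(-15\right) \left(-6\right) \left(-1\right) = 90 \left(-1\right) = -90$)
$\left(V - 4359\right) - 19683 = \left(-90 - 4359\right) - 19683 = -4449 - 19683 = -24132$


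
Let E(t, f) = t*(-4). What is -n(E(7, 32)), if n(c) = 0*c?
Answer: 0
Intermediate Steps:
E(t, f) = -4*t
n(c) = 0
-n(E(7, 32)) = -1*0 = 0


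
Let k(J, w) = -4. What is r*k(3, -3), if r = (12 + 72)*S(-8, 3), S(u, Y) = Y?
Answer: -1008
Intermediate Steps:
r = 252 (r = (12 + 72)*3 = 84*3 = 252)
r*k(3, -3) = 252*(-4) = -1008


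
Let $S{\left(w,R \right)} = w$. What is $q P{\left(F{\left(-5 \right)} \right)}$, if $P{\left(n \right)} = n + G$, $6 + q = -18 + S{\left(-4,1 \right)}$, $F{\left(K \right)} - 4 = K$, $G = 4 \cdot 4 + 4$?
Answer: $-532$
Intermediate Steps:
$G = 20$ ($G = 16 + 4 = 20$)
$F{\left(K \right)} = 4 + K$
$q = -28$ ($q = -6 - 22 = -28$)
$P{\left(n \right)} = 20 + n$ ($P{\left(n \right)} = n + 20 = 20 + n$)
$q P{\left(F{\left(-5 \right)} \right)} = - 28 \left(20 + \left(4 - 5\right)\right) = - 28 \left(20 - 1\right) = \left(-28\right) 19 = -532$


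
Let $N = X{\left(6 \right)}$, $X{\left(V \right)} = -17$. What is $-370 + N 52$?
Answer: $-1254$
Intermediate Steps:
$N = -17$
$-370 + N 52 = -370 - 884 = -1254$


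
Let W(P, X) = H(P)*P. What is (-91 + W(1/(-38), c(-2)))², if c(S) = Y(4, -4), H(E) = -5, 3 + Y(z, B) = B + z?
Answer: 11923209/1444 ≈ 8257.1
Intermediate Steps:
Y(z, B) = -3 + B + z (Y(z, B) = -3 + (B + z) = -3 + B + z)
c(S) = -3 (c(S) = -3 - 4 + 4 = -3)
W(P, X) = -5*P
(-91 + W(1/(-38), c(-2)))² = (-91 - 5/(-38))² = (-91 - 5*(-1/38))² = (-91 + 5/38)² = (-3453/38)² = 11923209/1444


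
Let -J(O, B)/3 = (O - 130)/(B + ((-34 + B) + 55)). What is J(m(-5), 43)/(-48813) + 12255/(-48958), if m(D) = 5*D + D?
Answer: -21343751515/85235731126 ≈ -0.25041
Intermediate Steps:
m(D) = 6*D
J(O, B) = -3*(-130 + O)/(21 + 2*B) (J(O, B) = -3*(O - 130)/(B + ((-34 + B) + 55)) = -3*(-130 + O)/(B + (21 + B)) = -3*(-130 + O)/(21 + 2*B))
J(m(-5), 43)/(-48813) + 12255/(-48958) = (3*(130 - 6*(-5))/(21 + 2*43))/(-48813) + 12255/(-48958) = (3*(130 - 1*(-30))/(21 + 86))*(-1/48813) + 12255*(-1/48958) = (3*(130 + 30)/107)*(-1/48813) - 12255/48958 = (3*(1/107)*160)*(-1/48813) - 12255/48958 = (480/107)*(-1/48813) - 12255/48958 = -160/1740997 - 12255/48958 = -21343751515/85235731126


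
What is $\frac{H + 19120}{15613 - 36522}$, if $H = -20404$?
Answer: $\frac{1284}{20909} \approx 0.061409$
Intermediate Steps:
$\frac{H + 19120}{15613 - 36522} = \frac{-20404 + 19120}{15613 - 36522} = - \frac{1284}{-20909} = \left(-1284\right) \left(- \frac{1}{20909}\right) = \frac{1284}{20909}$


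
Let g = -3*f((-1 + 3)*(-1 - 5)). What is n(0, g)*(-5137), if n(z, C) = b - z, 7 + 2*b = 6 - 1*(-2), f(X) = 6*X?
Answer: -5137/2 ≈ -2568.5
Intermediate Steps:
g = 216 (g = -18*(-1 + 3)*(-1 - 5) = -18*2*(-6) = -18*(-12) = -3*(-72) = 216)
b = 1/2 (b = -7/2 + (6 - 1*(-2))/2 = -7/2 + (6 + 2)/2 = -7/2 + (1/2)*8 = -7/2 + 4 = 1/2 ≈ 0.50000)
n(z, C) = 1/2 - z
n(0, g)*(-5137) = (1/2 - 1*0)*(-5137) = (1/2 + 0)*(-5137) = (1/2)*(-5137) = -5137/2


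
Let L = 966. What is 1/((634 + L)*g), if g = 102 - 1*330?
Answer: -1/364800 ≈ -2.7412e-6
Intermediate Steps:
g = -228 (g = 102 - 330 = -228)
1/((634 + L)*g) = 1/((634 + 966)*(-228)) = -1/228/1600 = (1/1600)*(-1/228) = -1/364800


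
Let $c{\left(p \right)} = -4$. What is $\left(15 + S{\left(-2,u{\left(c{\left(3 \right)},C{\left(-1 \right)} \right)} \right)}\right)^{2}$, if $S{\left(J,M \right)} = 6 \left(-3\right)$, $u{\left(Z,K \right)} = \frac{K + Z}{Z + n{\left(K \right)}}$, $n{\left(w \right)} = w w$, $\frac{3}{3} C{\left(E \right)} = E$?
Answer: $9$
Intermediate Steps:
$C{\left(E \right)} = E$
$n{\left(w \right)} = w^{2}$
$u{\left(Z,K \right)} = \frac{K + Z}{Z + K^{2}}$
$S{\left(J,M \right)} = -18$
$\left(15 + S{\left(-2,u{\left(c{\left(3 \right)},C{\left(-1 \right)} \right)} \right)}\right)^{2} = \left(15 - 18\right)^{2} = \left(-3\right)^{2} = 9$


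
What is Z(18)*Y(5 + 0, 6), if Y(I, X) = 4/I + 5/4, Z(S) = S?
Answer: 369/10 ≈ 36.900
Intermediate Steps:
Y(I, X) = 5/4 + 4/I (Y(I, X) = 4/I + 5*(¼) = 4/I + 5/4 = 5/4 + 4/I)
Z(18)*Y(5 + 0, 6) = 18*(5/4 + 4/(5 + 0)) = 18*(5/4 + 4/5) = 18*(5/4 + 4*(⅕)) = 18*(5/4 + ⅘) = 18*(41/20) = 369/10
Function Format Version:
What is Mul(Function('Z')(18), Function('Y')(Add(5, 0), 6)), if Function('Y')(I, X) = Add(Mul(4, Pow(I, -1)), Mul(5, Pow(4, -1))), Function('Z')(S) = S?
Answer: Rational(369, 10) ≈ 36.900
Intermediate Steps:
Function('Y')(I, X) = Add(Rational(5, 4), Mul(4, Pow(I, -1))) (Function('Y')(I, X) = Add(Mul(4, Pow(I, -1)), Mul(5, Rational(1, 4))) = Add(Mul(4, Pow(I, -1)), Rational(5, 4)) = Add(Rational(5, 4), Mul(4, Pow(I, -1))))
Mul(Function('Z')(18), Function('Y')(Add(5, 0), 6)) = Mul(18, Add(Rational(5, 4), Mul(4, Pow(Add(5, 0), -1)))) = Mul(18, Add(Rational(5, 4), Mul(4, Pow(5, -1)))) = Mul(18, Add(Rational(5, 4), Mul(4, Rational(1, 5)))) = Mul(18, Add(Rational(5, 4), Rational(4, 5))) = Mul(18, Rational(41, 20)) = Rational(369, 10)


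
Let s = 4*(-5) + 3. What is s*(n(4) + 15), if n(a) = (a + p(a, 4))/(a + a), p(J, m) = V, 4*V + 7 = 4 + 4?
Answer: -8449/32 ≈ -264.03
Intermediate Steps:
V = ¼ (V = -7/4 + (4 + 4)/4 = -7/4 + (¼)*8 = -7/4 + 2 = ¼ ≈ 0.25000)
p(J, m) = ¼
n(a) = (¼ + a)/(2*a) (n(a) = (a + ¼)/(a + a) = (¼ + a)/((2*a)) = (¼ + a)*(1/(2*a)) = (¼ + a)/(2*a))
s = -17 (s = -20 + 3 = -17)
s*(n(4) + 15) = -17*((⅛)*(1 + 4*4)/4 + 15) = -17*((⅛)*(¼)*(1 + 16) + 15) = -17*((⅛)*(¼)*17 + 15) = -17*(17/32 + 15) = -17*497/32 = -8449/32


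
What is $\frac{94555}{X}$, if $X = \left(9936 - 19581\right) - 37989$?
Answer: $- \frac{94555}{47634} \approx -1.985$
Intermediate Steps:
$X = -47634$ ($X = \left(9936 - 19581\right) - 37989 = -9645 - 37989 = -47634$)
$\frac{94555}{X} = \frac{94555}{-47634} = 94555 \left(- \frac{1}{47634}\right) = - \frac{94555}{47634}$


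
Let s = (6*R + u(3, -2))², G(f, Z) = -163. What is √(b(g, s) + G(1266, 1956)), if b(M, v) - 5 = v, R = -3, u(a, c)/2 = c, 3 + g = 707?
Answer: √326 ≈ 18.055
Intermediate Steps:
g = 704 (g = -3 + 707 = 704)
u(a, c) = 2*c
s = 484 (s = (6*(-3) + 2*(-2))² = (-18 - 4)² = (-22)² = 484)
b(M, v) = 5 + v
√(b(g, s) + G(1266, 1956)) = √((5 + 484) - 163) = √(489 - 163) = √326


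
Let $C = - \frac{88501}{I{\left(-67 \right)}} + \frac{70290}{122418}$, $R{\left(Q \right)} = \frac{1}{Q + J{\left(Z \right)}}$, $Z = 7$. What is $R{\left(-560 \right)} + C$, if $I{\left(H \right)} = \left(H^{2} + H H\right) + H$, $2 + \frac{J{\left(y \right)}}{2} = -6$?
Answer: $- \frac{15557569667}{1662273216} \approx -9.3592$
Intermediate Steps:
$J{\left(y \right)} = -16$ ($J{\left(y \right)} = -4 + 2 \left(-6\right) = -4 - 12 = -16$)
$I{\left(H \right)} = H + 2 H^{2}$ ($I{\left(H \right)} = \left(H^{2} + H^{2}\right) + H = 2 H^{2} + H = H + 2 H^{2}$)
$R{\left(Q \right)} = \frac{1}{-16 + Q}$ ($R{\left(Q \right)} = \frac{1}{Q - 16} = \frac{1}{-16 + Q}$)
$C = - \frac{81013978}{8657673}$ ($C = - \frac{88501}{\left(-67\right) \left(1 + 2 \left(-67\right)\right)} + \frac{70290}{122418} = - \frac{88501}{\left(-67\right) \left(1 - 134\right)} + 70290 \cdot \frac{1}{122418} = - \frac{88501}{\left(-67\right) \left(-133\right)} + \frac{3905}{6801} = - \frac{88501}{8911} + \frac{3905}{6801} = \left(-88501\right) \frac{1}{8911} + \frac{3905}{6801} = - \frac{12643}{1273} + \frac{3905}{6801} = - \frac{81013978}{8657673} \approx -9.3575$)
$R{\left(-560 \right)} + C = \frac{1}{-16 - 560} - \frac{81013978}{8657673} = \frac{1}{-576} - \frac{81013978}{8657673} = - \frac{1}{576} - \frac{81013978}{8657673} = - \frac{15557569667}{1662273216}$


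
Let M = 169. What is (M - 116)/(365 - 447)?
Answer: -53/82 ≈ -0.64634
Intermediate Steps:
(M - 116)/(365 - 447) = (169 - 116)/(365 - 447) = 53/(-82) = 53*(-1/82) = -53/82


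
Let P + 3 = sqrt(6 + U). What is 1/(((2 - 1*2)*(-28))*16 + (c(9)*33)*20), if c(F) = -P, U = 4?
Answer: -1/220 - sqrt(10)/660 ≈ -0.0093368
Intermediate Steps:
P = -3 + sqrt(10) (P = -3 + sqrt(6 + 4) = -3 + sqrt(10) ≈ 0.16228)
c(F) = 3 - sqrt(10) (c(F) = -(-3 + sqrt(10)) = 3 - sqrt(10))
1/(((2 - 1*2)*(-28))*16 + (c(9)*33)*20) = 1/(((2 - 1*2)*(-28))*16 + ((3 - sqrt(10))*33)*20) = 1/(((2 - 2)*(-28))*16 + (99 - 33*sqrt(10))*20) = 1/((0*(-28))*16 + (1980 - 660*sqrt(10))) = 1/(0*16 + (1980 - 660*sqrt(10))) = 1/(0 + (1980 - 660*sqrt(10))) = 1/(1980 - 660*sqrt(10))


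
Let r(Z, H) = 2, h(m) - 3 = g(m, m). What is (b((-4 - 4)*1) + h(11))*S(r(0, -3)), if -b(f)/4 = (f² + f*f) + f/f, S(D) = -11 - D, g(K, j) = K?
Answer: 6526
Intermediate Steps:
h(m) = 3 + m
b(f) = -4 - 8*f² (b(f) = -4*((f² + f*f) + f/f) = -4*((f² + f²) + 1) = -4*(2*f² + 1) = -4*(1 + 2*f²) = -4 - 8*f²)
(b((-4 - 4)*1) + h(11))*S(r(0, -3)) = ((-4 - 8*(-4 - 4)²) + (3 + 11))*(-11 - 1*2) = ((-4 - 8*(-8*1)²) + 14)*(-11 - 2) = ((-4 - 8*(-8)²) + 14)*(-13) = ((-4 - 8*64) + 14)*(-13) = ((-4 - 512) + 14)*(-13) = (-516 + 14)*(-13) = -502*(-13) = 6526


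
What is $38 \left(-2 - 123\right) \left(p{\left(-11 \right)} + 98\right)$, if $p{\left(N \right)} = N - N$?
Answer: $-465500$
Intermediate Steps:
$p{\left(N \right)} = 0$
$38 \left(-2 - 123\right) \left(p{\left(-11 \right)} + 98\right) = 38 \left(-2 - 123\right) \left(0 + 98\right) = 38 \left(\left(-125\right) 98\right) = 38 \left(-12250\right) = -465500$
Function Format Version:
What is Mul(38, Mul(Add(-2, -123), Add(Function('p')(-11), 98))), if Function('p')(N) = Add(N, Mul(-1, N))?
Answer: -465500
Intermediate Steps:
Function('p')(N) = 0
Mul(38, Mul(Add(-2, -123), Add(Function('p')(-11), 98))) = Mul(38, Mul(Add(-2, -123), Add(0, 98))) = Mul(38, Mul(-125, 98)) = Mul(38, -12250) = -465500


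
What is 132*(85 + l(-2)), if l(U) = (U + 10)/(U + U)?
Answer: 10956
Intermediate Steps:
l(U) = (10 + U)/(2*U) (l(U) = (10 + U)/((2*U)) = (10 + U)*(1/(2*U)) = (10 + U)/(2*U))
132*(85 + l(-2)) = 132*(85 + (1/2)*(10 - 2)/(-2)) = 132*(85 + (1/2)*(-1/2)*8) = 132*(85 - 2) = 132*83 = 10956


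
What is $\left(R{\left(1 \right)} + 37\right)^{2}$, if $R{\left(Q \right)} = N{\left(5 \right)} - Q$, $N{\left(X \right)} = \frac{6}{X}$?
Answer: $\frac{34596}{25} \approx 1383.8$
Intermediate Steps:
$R{\left(Q \right)} = \frac{6}{5} - Q$
$\left(R{\left(1 \right)} + 37\right)^{2} = \left(\left(\frac{6}{5} - 1\right) + 37\right)^{2} = \left(\frac{1}{5} + 37\right)^{2} = \left(\frac{186}{5}\right)^{2} = \frac{34596}{25}$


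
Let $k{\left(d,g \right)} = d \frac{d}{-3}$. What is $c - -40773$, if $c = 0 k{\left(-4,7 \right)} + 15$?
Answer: $40788$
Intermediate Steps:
$k{\left(d,g \right)} = - \frac{d^{2}}{3}$ ($k{\left(d,g \right)} = d d \left(- \frac{1}{3}\right) = d \left(- \frac{d}{3}\right) = - \frac{d^{2}}{3}$)
$c = 15$ ($c = 0 \left(- \frac{\left(-4\right)^{2}}{3}\right) + 15 = 0 \left(\left(- \frac{1}{3}\right) 16\right) + 15 = 0 \left(- \frac{16}{3}\right) + 15 = 0 + 15 = 15$)
$c - -40773 = 15 - -40773 = 15 + 40773 = 40788$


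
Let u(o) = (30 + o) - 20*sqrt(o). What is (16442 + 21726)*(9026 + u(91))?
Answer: 349122696 - 763360*sqrt(91) ≈ 3.4184e+8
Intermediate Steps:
u(o) = 30 + o - 20*sqrt(o)
(16442 + 21726)*(9026 + u(91)) = (16442 + 21726)*(9026 + (30 + 91 - 20*sqrt(91))) = 38168*(9026 + (121 - 20*sqrt(91))) = 38168*(9147 - 20*sqrt(91)) = 349122696 - 763360*sqrt(91)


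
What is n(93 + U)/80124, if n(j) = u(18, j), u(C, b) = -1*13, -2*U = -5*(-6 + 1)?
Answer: -13/80124 ≈ -0.00016225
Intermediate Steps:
U = -25/2 (U = -(-5)*(-6 + 1)/2 = -(-5)*(-5)/2 = -1/2*25 = -25/2 ≈ -12.500)
u(C, b) = -13
n(j) = -13
n(93 + U)/80124 = -13/80124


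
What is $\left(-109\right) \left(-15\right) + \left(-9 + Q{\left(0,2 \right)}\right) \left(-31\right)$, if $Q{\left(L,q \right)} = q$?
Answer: $1852$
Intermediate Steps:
$\left(-109\right) \left(-15\right) + \left(-9 + Q{\left(0,2 \right)}\right) \left(-31\right) = \left(-109\right) \left(-15\right) + \left(-9 + 2\right) \left(-31\right) = 1635 - -217 = 1635 + 217 = 1852$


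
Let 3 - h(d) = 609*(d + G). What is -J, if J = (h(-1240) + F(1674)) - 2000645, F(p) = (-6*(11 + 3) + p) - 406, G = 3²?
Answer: 1249779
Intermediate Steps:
G = 9
h(d) = -5478 - 609*d (h(d) = 3 - 609*(d + 9) = 3 - 609*(9 + d) = 3 - (5481 + 609*d) = 3 + (-5481 - 609*d) = -5478 - 609*d)
F(p) = -490 + p (F(p) = (-6*14 + p) - 406 = (-84 + p) - 406 = -490 + p)
J = -1249779 (J = ((-5478 - 609*(-1240)) + (-490 + 1674)) - 2000645 = ((-5478 + 755160) + 1184) - 2000645 = (749682 + 1184) - 2000645 = 750866 - 2000645 = -1249779)
-J = -1*(-1249779) = 1249779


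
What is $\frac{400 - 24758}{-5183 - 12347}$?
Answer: $\frac{12179}{8765} \approx 1.3895$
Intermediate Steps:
$\frac{400 - 24758}{-5183 - 12347} = - \frac{24358}{-17530} = \left(-24358\right) \left(- \frac{1}{17530}\right) = \frac{12179}{8765}$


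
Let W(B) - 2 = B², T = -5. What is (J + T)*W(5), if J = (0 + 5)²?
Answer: 540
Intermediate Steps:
J = 25 (J = 5² = 25)
W(B) = 2 + B²
(J + T)*W(5) = (25 - 5)*(2 + 5²) = 20*(2 + 25) = 20*27 = 540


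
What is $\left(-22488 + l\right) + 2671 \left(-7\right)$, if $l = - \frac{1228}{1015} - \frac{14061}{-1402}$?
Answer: $- \frac{58594940291}{1423030} \approx -41176.0$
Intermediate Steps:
$l = \frac{12550259}{1423030}$ ($l = \left(-1228\right) \frac{1}{1015} - - \frac{14061}{1402} = - \frac{1228}{1015} + \frac{14061}{1402} = \frac{12550259}{1423030} \approx 8.8194$)
$\left(-22488 + l\right) + 2671 \left(-7\right) = \left(-22488 + \frac{12550259}{1423030}\right) + 2671 \left(-7\right) = - \frac{31988548381}{1423030} - 18697 = - \frac{58594940291}{1423030}$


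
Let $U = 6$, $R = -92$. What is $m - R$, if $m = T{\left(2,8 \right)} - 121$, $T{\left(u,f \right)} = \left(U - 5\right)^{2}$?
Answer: $-28$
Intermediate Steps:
$T{\left(u,f \right)} = 1$ ($T{\left(u,f \right)} = \left(6 - 5\right)^{2} = 1^{2} = 1$)
$m = -120$ ($m = 1 - 121 = -120$)
$m - R = -120 - -92 = -120 + 92 = -28$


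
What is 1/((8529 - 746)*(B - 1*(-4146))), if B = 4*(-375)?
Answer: 1/20593818 ≈ 4.8558e-8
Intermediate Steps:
B = -1500
1/((8529 - 746)*(B - 1*(-4146))) = 1/((8529 - 746)*(-1500 - 1*(-4146))) = 1/(7783*(-1500 + 4146)) = (1/7783)/2646 = (1/7783)*(1/2646) = 1/20593818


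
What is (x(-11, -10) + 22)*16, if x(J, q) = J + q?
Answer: 16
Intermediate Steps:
(x(-11, -10) + 22)*16 = ((-11 - 10) + 22)*16 = (-21 + 22)*16 = 1*16 = 16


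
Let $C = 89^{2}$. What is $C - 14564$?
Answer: $-6643$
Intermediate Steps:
$C = 7921$
$C - 14564 = 7921 - 14564 = -6643$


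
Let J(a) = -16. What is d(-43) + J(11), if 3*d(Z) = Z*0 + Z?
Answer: -91/3 ≈ -30.333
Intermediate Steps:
d(Z) = Z/3 (d(Z) = (Z*0 + Z)/3 = (0 + Z)/3 = Z/3)
d(-43) + J(11) = (1/3)*(-43) - 16 = -43/3 - 16 = -91/3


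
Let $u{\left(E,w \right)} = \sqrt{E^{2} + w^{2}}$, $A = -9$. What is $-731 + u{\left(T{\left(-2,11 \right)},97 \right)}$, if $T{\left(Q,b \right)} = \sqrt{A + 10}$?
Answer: $-731 + \sqrt{9410} \approx -634.0$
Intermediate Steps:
$T{\left(Q,b \right)} = 1$ ($T{\left(Q,b \right)} = \sqrt{-9 + 10} = \sqrt{1} = 1$)
$-731 + u{\left(T{\left(-2,11 \right)},97 \right)} = -731 + \sqrt{1^{2} + 97^{2}} = -731 + \sqrt{1 + 9409} = -731 + \sqrt{9410}$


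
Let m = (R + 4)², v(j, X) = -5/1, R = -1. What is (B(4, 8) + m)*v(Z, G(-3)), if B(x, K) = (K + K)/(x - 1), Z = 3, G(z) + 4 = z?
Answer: -215/3 ≈ -71.667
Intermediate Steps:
G(z) = -4 + z
v(j, X) = -5 (v(j, X) = -5*1 = -5)
B(x, K) = 2*K/(-1 + x) (B(x, K) = (2*K)/(-1 + x) = 2*K/(-1 + x))
m = 9 (m = (-1 + 4)² = 3² = 9)
(B(4, 8) + m)*v(Z, G(-3)) = (2*8/(-1 + 4) + 9)*(-5) = (2*8/3 + 9)*(-5) = (2*8*(⅓) + 9)*(-5) = (16/3 + 9)*(-5) = (43/3)*(-5) = -215/3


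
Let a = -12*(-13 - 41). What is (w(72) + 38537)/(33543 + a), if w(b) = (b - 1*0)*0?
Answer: 38537/34191 ≈ 1.1271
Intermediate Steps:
w(b) = 0 (w(b) = (b + 0)*0 = b*0 = 0)
a = 648 (a = -12*(-54) = 648)
(w(72) + 38537)/(33543 + a) = (0 + 38537)/(33543 + 648) = 38537/34191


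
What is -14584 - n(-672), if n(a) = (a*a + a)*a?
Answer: 302998280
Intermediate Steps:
n(a) = a*(a + a²) (n(a) = (a² + a)*a = (a + a²)*a = a*(a + a²))
-14584 - n(-672) = -14584 - (-672)²*(1 - 672) = -14584 - 451584*(-671) = -14584 - 1*(-303012864) = -14584 + 303012864 = 302998280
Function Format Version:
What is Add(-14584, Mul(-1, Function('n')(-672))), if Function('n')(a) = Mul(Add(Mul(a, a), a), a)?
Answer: 302998280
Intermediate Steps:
Function('n')(a) = Mul(a, Add(a, Pow(a, 2))) (Function('n')(a) = Mul(Add(Pow(a, 2), a), a) = Mul(Add(a, Pow(a, 2)), a) = Mul(a, Add(a, Pow(a, 2))))
Add(-14584, Mul(-1, Function('n')(-672))) = Add(-14584, Mul(-1, Mul(Pow(-672, 2), Add(1, -672)))) = Add(-14584, Mul(-1, Mul(451584, -671))) = Add(-14584, Mul(-1, -303012864)) = Add(-14584, 303012864) = 302998280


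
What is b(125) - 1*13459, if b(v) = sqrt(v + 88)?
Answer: -13459 + sqrt(213) ≈ -13444.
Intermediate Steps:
b(v) = sqrt(88 + v)
b(125) - 1*13459 = sqrt(88 + 125) - 1*13459 = sqrt(213) - 13459 = -13459 + sqrt(213)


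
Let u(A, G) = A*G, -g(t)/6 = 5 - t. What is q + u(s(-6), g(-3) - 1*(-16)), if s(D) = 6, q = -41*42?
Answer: -1914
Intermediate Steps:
q = -1722
g(t) = -30 + 6*t (g(t) = -6*(5 - t) = -30 + 6*t)
q + u(s(-6), g(-3) - 1*(-16)) = -1722 + 6*((-30 + 6*(-3)) - 1*(-16)) = -1722 + 6*((-30 - 18) + 16) = -1722 + 6*(-48 + 16) = -1722 + 6*(-32) = -1722 - 192 = -1914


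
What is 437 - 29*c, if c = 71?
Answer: -1622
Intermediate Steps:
437 - 29*c = 437 - 29*71 = 437 - 2059 = -1622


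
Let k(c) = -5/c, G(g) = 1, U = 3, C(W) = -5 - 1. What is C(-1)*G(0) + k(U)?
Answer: -23/3 ≈ -7.6667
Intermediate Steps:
C(W) = -6
C(-1)*G(0) + k(U) = -6*1 - 5/3 = -6 - 5*1/3 = -6 - 5/3 = -23/3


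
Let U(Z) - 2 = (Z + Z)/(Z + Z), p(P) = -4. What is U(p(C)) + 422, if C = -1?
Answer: 425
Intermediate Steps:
U(Z) = 3 (U(Z) = 2 + (Z + Z)/(Z + Z) = 2 + (2*Z)/((2*Z)) = 2 + (2*Z)*(1/(2*Z)) = 2 + 1 = 3)
U(p(C)) + 422 = 3 + 422 = 425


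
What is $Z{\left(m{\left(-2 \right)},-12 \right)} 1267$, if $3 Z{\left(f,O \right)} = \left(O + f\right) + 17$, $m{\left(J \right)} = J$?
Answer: $1267$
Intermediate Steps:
$Z{\left(f,O \right)} = \frac{17}{3} + \frac{O}{3} + \frac{f}{3}$ ($Z{\left(f,O \right)} = \frac{\left(O + f\right) + 17}{3} = \frac{17 + O + f}{3} = \frac{17}{3} + \frac{O}{3} + \frac{f}{3}$)
$Z{\left(m{\left(-2 \right)},-12 \right)} 1267 = \left(\frac{17}{3} + \frac{1}{3} \left(-12\right) + \frac{1}{3} \left(-2\right)\right) 1267 = \left(\frac{17}{3} - 4 - \frac{2}{3}\right) 1267 = 1 \cdot 1267 = 1267$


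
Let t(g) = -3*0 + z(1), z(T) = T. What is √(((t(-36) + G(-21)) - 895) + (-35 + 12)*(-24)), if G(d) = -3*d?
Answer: 3*I*√31 ≈ 16.703*I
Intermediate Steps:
t(g) = 1 (t(g) = -3*0 + 1 = 0 + 1 = 1)
√(((t(-36) + G(-21)) - 895) + (-35 + 12)*(-24)) = √(((1 - 3*(-21)) - 895) + (-35 + 12)*(-24)) = √(((1 + 63) - 895) - 23*(-24)) = √((64 - 895) + 552) = √(-831 + 552) = √(-279) = 3*I*√31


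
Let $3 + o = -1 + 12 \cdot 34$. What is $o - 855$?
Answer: $-451$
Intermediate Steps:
$o = 404$ ($o = -3 + \left(-1 + 12 \cdot 34\right) = -3 + \left(-1 + 408\right) = -3 + 407 = 404$)
$o - 855 = 404 - 855 = -451$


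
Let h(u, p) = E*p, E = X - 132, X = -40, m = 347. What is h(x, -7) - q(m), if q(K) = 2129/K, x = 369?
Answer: 415659/347 ≈ 1197.9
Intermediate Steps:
E = -172 (E = -40 - 132 = -172)
h(u, p) = -172*p
h(x, -7) - q(m) = -172*(-7) - 2129/347 = 1204 - 2129/347 = 415659/347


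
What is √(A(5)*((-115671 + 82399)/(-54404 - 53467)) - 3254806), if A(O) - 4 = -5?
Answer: I*√37873423021926558/107871 ≈ 1804.1*I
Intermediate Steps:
A(O) = -1 (A(O) = 4 - 5 = -1)
√(A(5)*((-115671 + 82399)/(-54404 - 53467)) - 3254806) = √(-(-115671 + 82399)/(-54404 - 53467) - 3254806) = √(-(-33272)/(-107871) - 3254806) = √(-(-33272)*(-1)/107871 - 3254806) = √(-1*33272/107871 - 3254806) = √(-33272/107871 - 3254806) = √(-351099211298/107871) = I*√37873423021926558/107871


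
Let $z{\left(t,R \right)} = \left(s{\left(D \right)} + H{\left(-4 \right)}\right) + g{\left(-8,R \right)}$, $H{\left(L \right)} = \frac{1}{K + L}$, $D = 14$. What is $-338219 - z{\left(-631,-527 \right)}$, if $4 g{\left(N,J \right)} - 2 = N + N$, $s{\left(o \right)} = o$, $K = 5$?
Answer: $- \frac{676461}{2} \approx -3.3823 \cdot 10^{5}$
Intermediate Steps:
$g{\left(N,J \right)} = \frac{1}{2} + \frac{N}{2}$ ($g{\left(N,J \right)} = \frac{1}{2} + \frac{N + N}{4} = \frac{1}{2} + \frac{2 N}{4} = \frac{1}{2} + \frac{N}{2}$)
$H{\left(L \right)} = \frac{1}{5 + L}$
$z{\left(t,R \right)} = \frac{23}{2}$ ($z{\left(t,R \right)} = \left(14 + \frac{1}{5 - 4}\right) + \left(\frac{1}{2} + \frac{1}{2} \left(-8\right)\right) = \left(14 + 1^{-1}\right) + \left(\frac{1}{2} - 4\right) = \left(14 + 1\right) - \frac{7}{2} = 15 - \frac{7}{2} = \frac{23}{2}$)
$-338219 - z{\left(-631,-527 \right)} = -338219 - \frac{23}{2} = - \frac{676461}{2}$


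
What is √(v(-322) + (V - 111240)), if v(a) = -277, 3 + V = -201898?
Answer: I*√313418 ≈ 559.84*I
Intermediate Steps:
V = -201901 (V = -3 - 201898 = -201901)
√(v(-322) + (V - 111240)) = √(-277 + (-201901 - 111240)) = √(-277 - 313141) = √(-313418) = I*√313418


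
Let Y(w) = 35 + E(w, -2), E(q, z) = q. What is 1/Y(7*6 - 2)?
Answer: 1/75 ≈ 0.013333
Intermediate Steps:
Y(w) = 35 + w
1/Y(7*6 - 2) = 1/(35 + (7*6 - 2)) = 1/(35 + (42 - 2)) = 1/(35 + 40) = 1/75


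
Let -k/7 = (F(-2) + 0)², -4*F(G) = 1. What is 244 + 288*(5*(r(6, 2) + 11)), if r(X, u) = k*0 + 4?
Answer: 21844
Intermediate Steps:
F(G) = -¼ (F(G) = -¼*1 = -¼)
k = -7/16 (k = -7*(-¼ + 0)² = -7*(-¼)² = -7*1/16 = -7/16 ≈ -0.43750)
r(X, u) = 4 (r(X, u) = -7/16*0 + 4 = 0 + 4 = 4)
244 + 288*(5*(r(6, 2) + 11)) = 244 + 288*(5*(4 + 11)) = 244 + 288*(5*15) = 244 + 288*75 = 244 + 21600 = 21844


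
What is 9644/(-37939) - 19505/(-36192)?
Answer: 390964547/1373088288 ≈ 0.28473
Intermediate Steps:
9644/(-37939) - 19505/(-36192) = 9644*(-1/37939) - 19505*(-1/36192) = -9644/37939 + 19505/36192 = 390964547/1373088288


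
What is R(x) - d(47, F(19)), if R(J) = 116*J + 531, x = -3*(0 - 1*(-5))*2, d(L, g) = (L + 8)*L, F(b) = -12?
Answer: -5534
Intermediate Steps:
d(L, g) = L*(8 + L) (d(L, g) = (8 + L)*L = L*(8 + L))
x = -30 (x = -3*(0 + 5)*2 = -3*5*2 = -15*2 = -30)
R(J) = 531 + 116*J
R(x) - d(47, F(19)) = (531 + 116*(-30)) - 47*(8 + 47) = (531 - 3480) - 47*55 = -2949 - 1*2585 = -2949 - 2585 = -5534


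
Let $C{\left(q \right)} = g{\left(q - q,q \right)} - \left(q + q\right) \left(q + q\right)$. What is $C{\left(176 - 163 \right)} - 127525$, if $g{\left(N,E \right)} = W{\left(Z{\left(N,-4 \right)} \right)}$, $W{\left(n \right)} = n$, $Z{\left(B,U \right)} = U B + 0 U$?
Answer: $-128201$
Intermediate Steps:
$Z{\left(B,U \right)} = B U$ ($Z{\left(B,U \right)} = B U + 0 = B U$)
$g{\left(N,E \right)} = - 4 N$ ($g{\left(N,E \right)} = N \left(-4\right) = - 4 N$)
$C{\left(q \right)} = - 4 q^{2}$ ($C{\left(q \right)} = - 4 \left(q - q\right) - \left(q + q\right) \left(q + q\right) = \left(-4\right) 0 - 2 q 2 q = 0 - 4 q^{2} = - 4 q^{2}$)
$C{\left(176 - 163 \right)} - 127525 = - 4 \left(176 - 163\right)^{2} - 127525 = - 4 \cdot 13^{2} - 127525 = \left(-4\right) 169 - 127525 = -676 - 127525 = -128201$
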